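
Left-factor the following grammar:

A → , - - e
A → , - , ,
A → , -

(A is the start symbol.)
A → , - A'
A' → - e
A' → , ,
A' → ε

Left-factoring transforms A → αβ₁ | αβ₂ into A → αA' and A' → β₁ | β₂
(α is the longest common prefix among the alternatives). Repeat until
no nonterminal has two alternatives with a common prefix.

Round 1: A has alternatives sharing prefix ', -'. Introduce A': A → , - A'
  Add: A' → - e
  Add: A' → , ,
  Add: A' → ε

No remaining common prefixes — done.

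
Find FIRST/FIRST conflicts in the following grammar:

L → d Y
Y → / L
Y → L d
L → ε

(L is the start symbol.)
No FIRST/FIRST conflicts.

A FIRST/FIRST conflict occurs when two productions N → α and N → β for the same non-terminal have FIRST(α) ∩ FIRST(β) ≠ ∅ (with ε ∈ FIRST of a nullable right-hand side, so two nullable alternatives also conflict).

FIRST sets of the non-terminals at (or reachable through a nullable prefix from) the front of some alternative:
  FIRST(L) = { 'd', ε }

Productions for L:
  L → d Y: FIRST = { 'd' }
  L → ε: FIRST = { ε }
Productions for Y:
  Y → / L: FIRST = { '/' }
  Y → L d: FIRST = { 'd' }

All alternatives of each non-terminal have pairwise disjoint FIRST sets.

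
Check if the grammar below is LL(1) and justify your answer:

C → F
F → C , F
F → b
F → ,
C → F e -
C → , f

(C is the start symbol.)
No. Predict set conflict for C: { ',', 'b' }

Relevant sets:
  FIRST(F) = { ',', 'b' }
  FIRST(C) = { ',', 'b' }

For C:
  PREDICT(C → F) = { ',', 'b' }
  PREDICT(C → F e '-') = { ',', 'b' }
  PREDICT(C → ',' f) = { ',' }
For F:
  PREDICT(F → C ',' F) = { ',', 'b' }
  PREDICT(F → b) = { 'b' }
  PREDICT(F → ',') = { ',' }

Conflict found: Predict set conflict for C: { ',', 'b' }
The grammar is NOT LL(1).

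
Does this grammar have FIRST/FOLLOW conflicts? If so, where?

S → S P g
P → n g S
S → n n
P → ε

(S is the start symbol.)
A FIRST/FOLLOW conflict occurs when a non-terminal N has a nullable alternative N → β (β ⇒* ε) and another alternative N → α with FIRST(α) ∩ FOLLOW(N) ≠ ∅: on such a lookahead the parser cannot decide between expanding α and letting N vanish via β.

Nullable non-terminals: P.

P: nullable alternative(s) P → ε; FOLLOW(P) = { 'g' }
  P → n g S: FIRST \ {ε} = { 'n' } — disjoint from FOLLOW(P)
  P → ε: FIRST \ {ε} = { } — this is the only nullable alternative, skip

S has no nullable alternative, so no FIRST/FOLLOW check is needed there.

No FIRST/FOLLOW conflicts found.

Answer: No FIRST/FOLLOW conflicts.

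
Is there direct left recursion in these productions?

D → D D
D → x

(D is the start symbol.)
D → D D: LEFT RECURSIVE (starts with D)
D → x: starts with x

The grammar has direct left recursion on: D.

Answer: Yes, D is left-recursive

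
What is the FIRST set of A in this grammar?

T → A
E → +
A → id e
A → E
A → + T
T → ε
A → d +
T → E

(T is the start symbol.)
{ '+', 'd', 'id' }

FIRST sets of the other non-terminals involved (by the same procedure, iterated to a fixed point):
  FIRST(E) = { '+' }

From A → id e:
  - id is a terminal: add 'id' and stop
From A → E:
  - E is a non-terminal: add FIRST(E) \ {ε} = { '+' }
    E is not nullable, so stop
From A → + T:
  - '+' is a terminal: add '+' and stop
From A → d +:
  - d is a terminal: add 'd' and stop

Collecting: FIRST(A) = { '+', 'd', 'id' }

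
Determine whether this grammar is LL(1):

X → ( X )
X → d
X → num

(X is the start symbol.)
For X:
  PREDICT(X → '(' X ')') = { '(' }
  PREDICT(X → d) = { 'd' }
  PREDICT(X → num) = { 'num' }

All predict sets are disjoint. The grammar IS LL(1).

Answer: Yes, the grammar is LL(1).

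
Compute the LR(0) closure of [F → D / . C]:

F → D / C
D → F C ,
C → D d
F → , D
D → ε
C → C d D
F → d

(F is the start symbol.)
{ [C → . C d D], [C → . D d], [D → . F C ,], [D → .], [F → . , D], [F → . D / C], [F → . d], [F → D / . C] }

To compute CLOSURE, for each item [A → α.Bβ] where B is a non-terminal, add [B → .γ] for all productions B → γ; repeat for the newly added items until nothing changes.

Start with: [F → D / . C]
  [F → D / . C] has the dot before C: add [C → . D d], [C → . C d D]
  [C → . D d] has the dot before D: add [D → . F C ,], [D → .]
  [D → . F C ,] has the dot before F: add [F → . D / C], [F → . , D], [F → . d]
No further items can be added.

CLOSURE = { [C → . C d D], [C → . D d], [D → . F C ,], [D → .], [F → . , D], [F → . D / C], [F → . d], [F → D / . C] }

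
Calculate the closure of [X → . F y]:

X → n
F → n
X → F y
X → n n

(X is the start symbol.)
Start with: [X → . F y]
  [X → . F y] has the dot before F: add [F → . n]
No further items can be added.

CLOSURE = { [F → . n], [X → . F y] }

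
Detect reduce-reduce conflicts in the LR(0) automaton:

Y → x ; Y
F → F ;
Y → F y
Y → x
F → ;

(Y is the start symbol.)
Augment with Y' → Y and build the canonical LR(0) collection (I0 = CLOSURE({[Y' → . Y]}), then GOTO on every symbol after a dot until no new states appear). It has 9 states:
  I0: { [F → . ;], [F → . F ;], [Y → . F y], [Y → . x ; Y], [Y → . x], [Y' → . Y] }  — shift
  I1: { [F → ; .] }  — reduce
  I2: { [F → F . ;], [Y → F . y] }  — shift
  I3: { [Y' → Y .] }  — accept
  I4: { [Y → x . ; Y], [Y → x .] }  — shift, reduce
  I5: { [F → . ;], [F → . F ;], [Y → . F y], [Y → . x ; Y], [Y → . x], [Y → x ; . Y] }  — shift
  I6: { [Y → x ; Y .] }  — reduce
  I7: { [F → F ; .] }  — reduce
  I8: { [Y → F y .] }  — reduce

No state contains more than one complete item.

Answer: No reduce-reduce conflicts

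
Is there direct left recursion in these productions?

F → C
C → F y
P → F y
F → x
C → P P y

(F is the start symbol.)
No direct left recursion

Direct left recursion occurs when N → N α for some non-terminal N (the right-hand side begins with the left-hand side itself).

F → C: starts with C
C → F y: starts with F
P → F y: starts with F
F → x: starts with x
C → P P y: starts with P

No direct left recursion found.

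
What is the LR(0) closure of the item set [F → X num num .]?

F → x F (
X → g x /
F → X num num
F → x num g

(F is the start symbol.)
{ [F → X num num .] }

To compute CLOSURE, for each item [A → α.Bβ] where B is a non-terminal, add [B → .γ] for all productions B → γ; repeat for the newly added items until nothing changes.

Start with: [F → X num num .]
The dot is at the end, so nothing is added.

CLOSURE = { [F → X num num .] }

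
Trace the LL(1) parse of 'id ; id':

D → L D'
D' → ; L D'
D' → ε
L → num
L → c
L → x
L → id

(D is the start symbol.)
LL(1) parsing maintains a stack (initially the start symbol over $) and the input. At each step: if the stack top is a terminal, match it against the current input token; if it is a non-terminal N, replace it with the RHS of M[N, lookahead] (the unique production whose predict set contains the lookahead).

Stack is shown with the top on the left.

Stack     Input      Action
---------------------------
D $       id ; id $  output D → L D'
L D' $    id ; id $  output L → id
id D' $   id ; id $  match 'id'
D' $      ; id $     output D' → ; L D'
; L D' $  ; id $     match ';'
L D' $    id $       output L → id
id D' $   id $       match 'id'
D' $      $          output D' → ε
$         $          accept

The string is accepted.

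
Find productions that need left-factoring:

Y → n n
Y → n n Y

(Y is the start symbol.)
Yes, Y has productions with common prefix 'n n'

Left-factoring is needed when two productions for the same non-terminal
share a common prefix on the right-hand side.

Productions for Y:
  Y → n n
  Y → n n Y

Found common prefix 'n n' in productions for Y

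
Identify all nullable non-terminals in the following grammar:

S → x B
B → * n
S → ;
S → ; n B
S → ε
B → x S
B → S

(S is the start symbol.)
ε-productions: S → ε
So S is immediately nullable.
B → S: every symbol on the right is nullable, so B is nullable too.
Every non-terminal is now nullable.
Nullable = { 'B', 'S' }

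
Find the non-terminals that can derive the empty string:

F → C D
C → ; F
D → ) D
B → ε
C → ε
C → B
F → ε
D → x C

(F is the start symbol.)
{ 'B', 'C', 'F' }

ε-productions: B → ε, C → ε, F → ε
So B, C, F are immediately nullable.
No further non-terminal can be added: every production for the remaining non-terminals contains a terminal or a non-nullable non-terminal.
Nullable = { 'B', 'C', 'F' }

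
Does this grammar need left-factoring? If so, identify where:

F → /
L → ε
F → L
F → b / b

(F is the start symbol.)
No, left-factoring is not needed

Left-factoring is needed when two productions for the same non-terminal
share a common prefix on the right-hand side.

Productions for F:
  F → /
  F → L
  F → b / b

No common prefixes found.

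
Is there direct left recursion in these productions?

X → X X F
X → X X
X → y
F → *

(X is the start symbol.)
Yes, X is left-recursive

X → X X F: LEFT RECURSIVE (starts with X)
X → X X: LEFT RECURSIVE (starts with X)
X → y: starts with y
F → *: starts with '*'

The grammar has direct left recursion on: X.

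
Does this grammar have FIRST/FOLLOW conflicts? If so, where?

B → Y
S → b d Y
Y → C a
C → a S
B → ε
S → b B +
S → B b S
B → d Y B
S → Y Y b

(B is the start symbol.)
No FIRST/FOLLOW conflicts.

A FIRST/FOLLOW conflict occurs when a non-terminal N has a nullable alternative N → β (β ⇒* ε) and another alternative N → α with FIRST(α) ∩ FOLLOW(N) ≠ ∅: on such a lookahead the parser cannot decide between expanding α and letting N vanish via β.

Nullable non-terminals: B.
FIRST sets used below: FIRST(Y) = { 'a' }

B: nullable alternative(s) B → ε; FOLLOW(B) = { $, '+', 'b' }
  B → Y: FIRST \ {ε} = { 'a' } — disjoint from FOLLOW(B)
  B → ε: FIRST \ {ε} = { } — this is the only nullable alternative, skip
  B → d Y B: FIRST \ {ε} = { 'd' } — disjoint from FOLLOW(B)

C, S, Y have no nullable alternative, so no FIRST/FOLLOW check is needed there.

No FIRST/FOLLOW conflicts found.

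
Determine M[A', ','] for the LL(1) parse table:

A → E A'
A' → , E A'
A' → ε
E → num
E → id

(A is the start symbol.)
A' → , E A'

To find M[A', ','], we find productions for A' where ',' is in the predict set (PREDICT(N → α) = (FIRST(α) \ {ε}) ∪ (FOLLOW(N) if α ⇒* ε)).

Relevant sets:
  FOLLOW(A') = { $ }

A' → , E A': PREDICT = { ',' }
  ',' is in predict set, so this production goes in M[A', ',']
A' → ε: PREDICT = { $ }

M[A', ','] = A' → , E A'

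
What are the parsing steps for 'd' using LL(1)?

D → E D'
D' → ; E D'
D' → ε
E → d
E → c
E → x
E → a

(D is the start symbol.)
LL(1) parsing maintains a stack (initially the start symbol over $) and the input. At each step: if the stack top is a terminal, match it against the current input token; if it is a non-terminal N, replace it with the RHS of M[N, lookahead] (the unique production whose predict set contains the lookahead).

Stack is shown with the top on the left.

Stack   Input  Action
---------------------
D $     d $    output D → E D'
E D' $  d $    output E → d
d D' $  d $    match 'd'
D' $    $      output D' → ε
$       $      accept

The string is accepted.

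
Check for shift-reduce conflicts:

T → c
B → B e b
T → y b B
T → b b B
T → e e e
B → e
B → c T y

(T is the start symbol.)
Yes — I7: [T → y b B .] vs [B → B . e b]; I17: [T → b b B .] vs [B → B . e b]

Augment with T' → T and build the canonical LR(0) collection (I0 = CLOSURE({[T' → . T]}), then GOTO on every symbol after a dot until no new states appear). It has 18 states:
  I0: { [T → . b b B], [T → . c], [T → . e e e], [T → . y b B], [T' → . T] }  — shift
  I1: { [T' → T .] }  — accept
  I2: { [T → b . b B] }  — shift
  I3: { [T → c .] }  — reduce
  I4: { [T → e . e e] }  — shift
  I5: { [T → y . b B] }  — shift
  I6: { [B → . B e b], [B → . c T y], [B → . e], [T → y b . B] }  — shift
  I7: { [B → B . e b], [T → y b B .] }  — shift, reduce
  I8: { [B → c . T y], [T → . b b B], [T → . c], [T → . e e e], [T → . y b B] }  — shift
  I9: { [B → e .] }  — reduce
  I10: { [B → c T . y] }  — shift
  I11: { [B → c T y .] }  — reduce
  I12: { [B → B e . b] }  — shift
  I13: { [B → B e b .] }  — reduce
  I14: { [T → e e . e] }  — shift
  I15: { [T → e e e .] }  — reduce
  I16: { [B → . B e b], [B → . c T y], [B → . e], [T → b b . B] }  — shift
  I17: { [B → B . e b], [T → b b B .] }  — shift, reduce

I7 contains reduce item [T → y b B .] and shift item [B → B . e b] — shift-reduce conflict.
I17 contains reduce item [T → b b B .] and shift item [B → B . e b] — shift-reduce conflict.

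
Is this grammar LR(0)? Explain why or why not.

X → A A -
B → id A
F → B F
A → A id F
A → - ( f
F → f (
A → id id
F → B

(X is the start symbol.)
Augment with X' → X and build the canonical LR(0) collection (I0 = CLOSURE({[X' → . X]}), then GOTO on every symbol after a dot until no new states appear). It has 20 states:
  I0: { [A → . - ( f], [A → . A id F], [A → . id id], [X → . A A -], [X' → . X] }  — shift
  I1: { [A → - . ( f] }  — shift
  I2: { [A → . - ( f], [A → . A id F], [A → . id id], [A → A . id F], [X → A . A -] }  — shift
  I3: { [X' → X .] }  — accept
  I4: { [A → id . id] }  — shift
  I5: { [A → id id .] }  — reduce
  I6: { [A → A . id F], [X → A A . -] }  — shift
  I7: { [A → A id . F], [A → id . id], [B → . id A], [F → . B F], [F → . B], [F → . f (] }  — shift
  I8: { [B → . id A], [F → . B F], [F → . B], [F → . f (], [F → B . F], [F → B .] }  — shift, reduce
  I9: { [A → A id F .] }  — reduce
  I10: { [F → f . (] }  — shift
  I11: { [A → . - ( f], [A → . A id F], [A → . id id], [A → id id .], [B → id . A] }  — shift, reduce
  I12: { [A → A . id F], [B → id A .] }  — shift, reduce
  I13: { [A → A id . F], [B → . id A], [F → . B F], [F → . B], [F → . f (] }  — shift
  I14: { [A → . - ( f], [A → . A id F], [A → . id id], [B → id . A] }  — shift
  I15: { [F → f ( .] }  — reduce
  I16: { [F → B F .] }  — reduce
  I17: { [X → A A - .] }  — reduce
  I18: { [A → - ( . f] }  — shift
  I19: { [A → - ( f .] }  — reduce

Conflict in state I8:
  Shift-reduce conflict between [F → B .] and [B → . id A]
So the grammar is NOT LR(0).

Answer: No. Shift-reduce conflict between [F → B .] and [B → . id A]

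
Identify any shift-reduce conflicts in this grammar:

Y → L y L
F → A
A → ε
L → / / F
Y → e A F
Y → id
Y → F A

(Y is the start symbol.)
A shift-reduce conflict occurs when an LR(0) state has both:
  - a complete (reduce) item [A → α .] (dot at the end), and
  - a shift item [B → β . c γ] (dot before a terminal).

Augment with Y' → Y and build the canonical LR(0) collection (I0 = CLOSURE({[Y' → . Y]}), then GOTO on every symbol after a dot until no new states appear). It has 15 states:
  I0: { [A → .], [F → . A], [L → . / / F], [Y → . F A], [Y → . L y L], [Y → . e A F], [Y → . id], [Y' → . Y] }  — shift, reduce
  I1: { [L → / . / F] }  — shift
  I2: { [F → A .] }  — reduce
  I3: { [A → .], [Y → F . A] }  — reduce
  I4: { [Y → L . y L] }  — shift
  I5: { [Y' → Y .] }  — accept
  I6: { [A → .], [Y → e . A F] }  — reduce
  I7: { [Y → id .] }  — reduce
  I8: { [A → .], [F → . A], [Y → e A . F] }  — reduce
  I9: { [Y → e A F .] }  — reduce
  I10: { [L → . / / F], [Y → L y . L] }  — shift
  I11: { [Y → L y L .] }  — reduce
  I12: { [Y → F A .] }  — reduce
  I13: { [A → .], [F → . A], [L → / / . F] }  — reduce
  I14: { [L → / / F .] }  — reduce

I0 contains reduce item [A → .] and shift items [L → . / / F], [Y → . e A F], [Y → . id] — shift-reduce conflict.

Answer: Yes — I0: [A → .] vs [L → . / / F]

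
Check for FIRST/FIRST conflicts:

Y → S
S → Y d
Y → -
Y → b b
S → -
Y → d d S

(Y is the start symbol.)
A FIRST/FIRST conflict occurs when two productions N → α and N → β for the same non-terminal have FIRST(α) ∩ FIRST(β) ≠ ∅ (with ε ∈ FIRST of a nullable right-hand side, so two nullable alternatives also conflict).

FIRST sets of the non-terminals at (or reachable through a nullable prefix from) the front of some alternative:
  FIRST(S) = { '-', 'b', 'd' }
  FIRST(Y) = { '-', 'b', 'd' }

Productions for Y:
  Y → S: FIRST = { '-', 'b', 'd' }
  Y → -: FIRST = { '-' }
  Y → b b: FIRST = { 'b' }
  Y → d d S: FIRST = { 'd' }
Productions for S:
  S → Y d: FIRST = { '-', 'b', 'd' }
  S → -: FIRST = { '-' }

Conflict for Y: Y → S and Y → -
  Overlap: { '-' }
Conflict for Y: Y → S and Y → b b
  Overlap: { 'b' }
Conflict for Y: Y → S and Y → d d S
  Overlap: { 'd' }
Conflict for S: S → Y d and S → -
  Overlap: { '-' }

Answer: Yes. Y → S / Y → '-' on { '-' }; Y → S / Y → b b on { 'b' }; Y → S / Y → d d S on { 'd' }; S → Y d / S → '-' on { '-' }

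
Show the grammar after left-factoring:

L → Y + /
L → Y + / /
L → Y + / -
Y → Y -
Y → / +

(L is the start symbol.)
Left-factoring transforms A → αβ₁ | αβ₂ into A → αA' and A' → β₁ | β₂
(α is the longest common prefix among the alternatives). Repeat until
no nonterminal has two alternatives with a common prefix.

Round 1: L has alternatives sharing prefix 'Y + /'. Introduce L': L → Y + / L'
  Add: L' → ε
  Add: L' → /
  Add: L' → -

No remaining common prefixes — done.

Resulting grammar:
L → Y + / L'
L' → ε
L' → /
L' → -
Y → Y -
Y → / +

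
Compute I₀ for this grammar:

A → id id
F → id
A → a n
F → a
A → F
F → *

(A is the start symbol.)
{ [A → . F], [A → . a n], [A → . id id], [A' → . A], [F → . *], [F → . a], [F → . id] }

First, augment the grammar with A' → A
I₀ = CLOSURE({ [A' → . A] }):
  [A' → . A] has the dot before A: add [A → . id id], [A → . a n], [A → . F]
  [A → . F] has the dot before F: add [F → . id], [F → . a], [F → . *]
No further items can be added.

I₀ = { [A → . F], [A → . a n], [A → . id id], [A' → . A], [F → . *], [F → . a], [F → . id] }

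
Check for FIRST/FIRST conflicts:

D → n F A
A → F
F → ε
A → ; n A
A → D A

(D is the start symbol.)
A FIRST/FIRST conflict occurs when two productions N → α and N → β for the same non-terminal have FIRST(α) ∩ FIRST(β) ≠ ∅ (with ε ∈ FIRST of a nullable right-hand side, so two nullable alternatives also conflict).

FIRST sets of the non-terminals at (or reachable through a nullable prefix from) the front of some alternative:
  FIRST(F) = { ε }
  FIRST(D) = { 'n' }

Productions for A:
  A → F: FIRST = { ε }
  A → ; n A: FIRST = { ';' }
  A → D A: FIRST = { 'n' }
D, F have only one production, so no FIRST/FIRST conflict is possible there.

All alternatives of each non-terminal have pairwise disjoint FIRST sets.

Answer: No FIRST/FIRST conflicts.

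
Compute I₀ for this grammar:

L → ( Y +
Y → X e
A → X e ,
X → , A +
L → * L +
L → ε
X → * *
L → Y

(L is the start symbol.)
{ [L → . ( Y +], [L → . * L +], [L → . Y], [L → .], [L' → . L], [X → . * *], [X → . , A +], [Y → . X e] }

First, augment the grammar with L' → L
I₀ = CLOSURE({ [L' → . L] }):
  [L' → . L] has the dot before L: add [L → . ( Y +], [L → . * L +], [L → .], [L → . Y]
  [L → . Y] has the dot before Y: add [Y → . X e]
  [Y → . X e] has the dot before X: add [X → . , A +], [X → . * *]
No further items can be added.

I₀ = { [L → . ( Y +], [L → . * L +], [L → . Y], [L → .], [L' → . L], [X → . * *], [X → . , A +], [Y → . X e] }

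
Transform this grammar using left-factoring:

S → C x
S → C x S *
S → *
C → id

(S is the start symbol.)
S → C x S'
S' → ε
S' → S *
S → *
C → id

Left-factoring transforms A → αβ₁ | αβ₂ into A → αA' and A' → β₁ | β₂
(α is the longest common prefix among the alternatives). Repeat until
no nonterminal has two alternatives with a common prefix.

Round 1: S has alternatives sharing prefix 'C x'. Introduce S': S → C x S'
  Add: S' → ε
  Add: S' → S *

No remaining common prefixes — done.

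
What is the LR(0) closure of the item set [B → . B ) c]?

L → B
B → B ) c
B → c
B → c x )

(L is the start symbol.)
To compute CLOSURE, for each item [A → α.Bβ] where B is a non-terminal, add [B → .γ] for all productions B → γ; repeat for the newly added items until nothing changes.

Start with: [B → . B ) c]
  [B → . B ) c] has the dot before B: add [B → . c], [B → . c x )]
No further items can be added.

CLOSURE = { [B → . B ) c], [B → . c x )], [B → . c] }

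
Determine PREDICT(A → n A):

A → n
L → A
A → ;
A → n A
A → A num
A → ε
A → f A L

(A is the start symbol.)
PREDICT(A → n A) = (FIRST(RHS) \ {ε}) ∪ (FOLLOW(A) if ε ∈ FIRST(RHS), i.e. RHS ⇒* ε)
FIRST(n A) = { 'n' }
ε ∉ FIRST(n A), so FOLLOW(A) is not added.
PREDICT(A → n A) = { 'n' }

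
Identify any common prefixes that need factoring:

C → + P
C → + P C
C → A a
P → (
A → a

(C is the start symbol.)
Left-factoring is needed when two productions for the same non-terminal
share a common prefix on the right-hand side.

Productions for C:
  C → + P
  C → + P C
  C → A a

Found common prefix '+ P' in productions for C

Answer: Yes, C has productions with common prefix '+ P'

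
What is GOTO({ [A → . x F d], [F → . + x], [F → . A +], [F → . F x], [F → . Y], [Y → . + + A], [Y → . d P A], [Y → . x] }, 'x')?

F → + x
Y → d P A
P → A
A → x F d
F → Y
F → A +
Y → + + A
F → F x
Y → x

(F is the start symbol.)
GOTO(I, 'x') = CLOSURE({ [A → αX.β] : [A → α.Xβ] ∈ I, X = 'x' })

Items with dot before 'x', with the dot advanced:
  [A → . x F d] → [A → x . F d]
  [Y → . x] → [Y → x .]
Closure of the advanced items:
  [A → x . F d] has the dot before F: add [F → . + x], [F → . Y], [F → . A +], [F → . F x]
  [F → . Y] has the dot before Y: add [Y → . d P A], [Y → . + + A], [Y → . x]
  [F → . A +] has the dot before A: add [A → . x F d]

GOTO = { [A → . x F d], [A → x . F d], [F → . + x], [F → . A +], [F → . F x], [F → . Y], [Y → . + + A], [Y → . d P A], [Y → . x], [Y → x .] }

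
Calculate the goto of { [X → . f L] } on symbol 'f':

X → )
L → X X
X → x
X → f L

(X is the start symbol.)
GOTO(I, 'f') = CLOSURE({ [A → αX.β] : [A → α.Xβ] ∈ I, X = 'f' })

Items with dot before 'f', with the dot advanced:
  [X → . f L] → [X → f . L]
Closure of the advanced items:
  [X → f . L] has the dot before L: add [L → . X X]
  [L → . X X] has the dot before X: add [X → . )], [X → . x], [X → . f L]

GOTO = { [L → . X X], [X → . )], [X → . f L], [X → . x], [X → f . L] }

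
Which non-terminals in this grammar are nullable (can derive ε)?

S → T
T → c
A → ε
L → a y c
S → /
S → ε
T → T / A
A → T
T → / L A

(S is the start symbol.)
{ 'A', 'S' }

ε-productions: A → ε, S → ε
So A, S are immediately nullable.
No further non-terminal can be added: every production for the remaining non-terminals contains a terminal or a non-nullable non-terminal.
Nullable = { 'A', 'S' }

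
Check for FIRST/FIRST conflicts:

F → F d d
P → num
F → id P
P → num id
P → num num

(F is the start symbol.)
Yes. F → F d d / F → id P on { 'id' }; P → num / P → num id on { 'num' }; P → num / P → num num on { 'num' }; P → num id / P → num num on { 'num' }

A FIRST/FIRST conflict occurs when two productions N → α and N → β for the same non-terminal have FIRST(α) ∩ FIRST(β) ≠ ∅ (with ε ∈ FIRST of a nullable right-hand side, so two nullable alternatives also conflict).

FIRST sets of the non-terminals at (or reachable through a nullable prefix from) the front of some alternative:
  FIRST(F) = { 'id' }

Productions for F:
  F → F d d: FIRST = { 'id' }
  F → id P: FIRST = { 'id' }
Productions for P:
  P → num: FIRST = { 'num' }
  P → num id: FIRST = { 'num' }
  P → num num: FIRST = { 'num' }

Conflict for F: F → F d d and F → id P
  Overlap: { 'id' }
Conflict for P: P → num and P → num id
  Overlap: { 'num' }
Conflict for P: P → num and P → num num
  Overlap: { 'num' }
Conflict for P: P → num id and P → num num
  Overlap: { 'num' }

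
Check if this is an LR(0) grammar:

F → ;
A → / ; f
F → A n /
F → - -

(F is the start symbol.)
Yes, the grammar is LR(0)

A grammar is LR(0) if no state in the canonical LR(0) collection has:
  - both a shift item (dot before a terminal) and a complete item (shift-reduce conflict), or
  - two or more complete items (reduce-reduce conflict; the accept item [F' → F .] counts as a complete item here).

Augment with F' → F and build the canonical LR(0) collection (I0 = CLOSURE({[F' → . F]}), then GOTO on every symbol after a dot until no new states appear). It has 11 states:
  I0: { [A → . / ; f], [F → . - -], [F → . ;], [F → . A n /], [F' → . F] }  — shift
  I1: { [F → - . -] }  — shift
  I2: { [A → / . ; f] }  — shift
  I3: { [F → ; .] }  — reduce
  I4: { [F → A . n /] }  — shift
  I5: { [F' → F .] }  — accept
  I6: { [F → A n . /] }  — shift
  I7: { [F → A n / .] }  — reduce
  I8: { [A → / ; . f] }  — shift
  I9: { [A → / ; f .] }  — reduce
  I10: { [F → - - .] }  — reduce

Every state is either a pure shift/goto state or contains exactly one complete item and nothing to shift — no conflicts. The grammar is LR(0).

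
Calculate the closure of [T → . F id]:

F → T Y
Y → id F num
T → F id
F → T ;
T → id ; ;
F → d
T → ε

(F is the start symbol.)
{ [F → . T ;], [F → . T Y], [F → . d], [T → . F id], [T → . id ; ;], [T → .] }

To compute CLOSURE, for each item [A → α.Bβ] where B is a non-terminal, add [B → .γ] for all productions B → γ; repeat for the newly added items until nothing changes.

Start with: [T → . F id]
  [T → . F id] has the dot before F: add [F → . T Y], [F → . T ;], [F → . d]
  [F → . T Y] has the dot before T: add [T → . id ; ;], [T → .]
No further items can be added.

CLOSURE = { [F → . T ;], [F → . T Y], [F → . d], [T → . F id], [T → . id ; ;], [T → .] }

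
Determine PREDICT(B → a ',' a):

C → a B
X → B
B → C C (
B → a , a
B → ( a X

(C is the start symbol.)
{ 'a' }

PREDICT(B → a ',' a) = (FIRST(RHS) \ {ε}) ∪ (FOLLOW(B) if ε ∈ FIRST(RHS), i.e. RHS ⇒* ε)
FIRST(a ',' a) = { 'a' }
ε ∉ FIRST(a ',' a), so FOLLOW(B) is not added.
PREDICT(B → a ',' a) = { 'a' }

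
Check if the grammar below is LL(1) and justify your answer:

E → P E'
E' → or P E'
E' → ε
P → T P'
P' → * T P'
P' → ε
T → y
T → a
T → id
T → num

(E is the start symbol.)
Relevant sets:
  FOLLOW(E') = { $ }
  FOLLOW(P') = { $, 'or' }

For E':
  PREDICT(E' → or P E') = { 'or' }
  PREDICT(E' → ε) = { $ }
For P':
  PREDICT(P' → '*' T P') = { '*' }
  PREDICT(P' → ε) = { $, 'or' }
For T:
  PREDICT(T → y) = { 'y' }
  PREDICT(T → a) = { 'a' }
  PREDICT(T → id) = { 'id' }
  PREDICT(T → num) = { 'num' }
E, P have a single production, so nothing to check there.

All predict sets are disjoint. The grammar IS LL(1).

Answer: Yes, the grammar is LL(1).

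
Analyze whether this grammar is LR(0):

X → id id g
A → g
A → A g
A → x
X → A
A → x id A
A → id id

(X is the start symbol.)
A grammar is LR(0) if no state in the canonical LR(0) collection has:
  - both a shift item (dot before a terminal) and a complete item (shift-reduce conflict), or
  - two or more complete items (reduce-reduce conflict; the accept item [X' → X .] counts as a complete item here).

Augment with X' → X and build the canonical LR(0) collection (I0 = CLOSURE({[X' → . X]}), then GOTO on every symbol after a dot until no new states appear). It has 13 states:
  I0: { [A → . A g], [A → . g], [A → . id id], [A → . x id A], [A → . x], [X → . A], [X → . id id g], [X' → . X] }  — shift
  I1: { [A → A . g], [X → A .] }  — shift, reduce
  I2: { [X' → X .] }  — accept
  I3: { [A → g .] }  — reduce
  I4: { [A → id . id], [X → id . id g] }  — shift
  I5: { [A → x . id A], [A → x .] }  — shift, reduce
  I6: { [A → . A g], [A → . g], [A → . id id], [A → . x id A], [A → . x], [A → x id . A] }  — shift
  I7: { [A → A . g], [A → x id A .] }  — shift, reduce
  I8: { [A → id . id] }  — shift
  I9: { [A → id id .] }  — reduce
  I10: { [A → A g .] }  — reduce
  I11: { [A → id id .], [X → id id . g] }  — shift, reduce
  I12: { [X → id id g .] }  — reduce

Conflict in state I1:
  Shift-reduce conflict between [X → A .] and [A → A . g]
So the grammar is NOT LR(0).

Answer: No. Shift-reduce conflict between [X → A .] and [A → A . g]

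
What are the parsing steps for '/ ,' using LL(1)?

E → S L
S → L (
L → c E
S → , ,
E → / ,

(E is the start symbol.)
LL(1) parsing maintains a stack (initially the start symbol over $) and the input. At each step: if the stack top is a terminal, match it against the current input token; if it is a non-terminal N, replace it with the RHS of M[N, lookahead] (the unique production whose predict set contains the lookahead).

Stack is shown with the top on the left.

Stack  Input  Action
--------------------
E $    / , $  output E → / ,
/ , $  / , $  match '/'
, $    , $    match ','
$      $      accept

The string is accepted.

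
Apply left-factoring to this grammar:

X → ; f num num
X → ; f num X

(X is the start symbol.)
X → ; f num X'
X' → num
X' → X

Left-factoring transforms A → αβ₁ | αβ₂ into A → αA' and A' → β₁ | β₂
(α is the longest common prefix among the alternatives). Repeat until
no nonterminal has two alternatives with a common prefix.

Round 1: X has alternatives sharing prefix '; f num'. Introduce X': X → ; f num X'
  Add: X' → num
  Add: X' → X

No remaining common prefixes — done.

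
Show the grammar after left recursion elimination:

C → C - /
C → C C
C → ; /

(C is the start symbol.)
C is directly left-recursive. The standard transformation for
  A → A α₁ | ... | A α_m | β₁ | ... | β_n
is
  A  → β₁ A' | ... | β_n A'
  A' → α₁ A' | ... | α_m A' | ε

C → ; / becomes C → ; / C'
C → C - / becomes C' → - / C'
C → C C becomes C' → C C'
Add C' → ε

Resulting grammar:
C → ; / C'
C' → - / C'
C' → C C'
C' → ε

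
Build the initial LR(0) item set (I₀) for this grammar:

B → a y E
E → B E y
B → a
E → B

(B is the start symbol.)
First, augment the grammar with B' → B
I₀ = CLOSURE({ [B' → . B] }):
  [B' → . B] has the dot before B: add [B → . a y E], [B → . a]
No further items can be added.

I₀ = { [B → . a y E], [B → . a], [B' → . B] }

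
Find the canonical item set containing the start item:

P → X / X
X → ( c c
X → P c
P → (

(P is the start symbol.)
First, augment the grammar with P' → P
I₀ = CLOSURE({ [P' → . P] }):
  [P' → . P] has the dot before P: add [P → . X / X], [P → . (]
  [P → . X / X] has the dot before X: add [X → . ( c c], [X → . P c]
No further items can be added.

I₀ = { [P → . (], [P → . X / X], [P' → . P], [X → . ( c c], [X → . P c] }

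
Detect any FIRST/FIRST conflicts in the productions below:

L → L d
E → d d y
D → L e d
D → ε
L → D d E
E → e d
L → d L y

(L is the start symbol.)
Yes. L → L d / L → D d E on { 'd' }; L → L d / L → d L y on { 'd' }; L → D d E / L → d L y on { 'd' }

A FIRST/FIRST conflict occurs when two productions N → α and N → β for the same non-terminal have FIRST(α) ∩ FIRST(β) ≠ ∅ (with ε ∈ FIRST of a nullable right-hand side, so two nullable alternatives also conflict).

FIRST sets of the non-terminals at (or reachable through a nullable prefix from) the front of some alternative:
  FIRST(L) = { 'd' }
  FIRST(D) = { 'd', ε }

Productions for L:
  L → L d: FIRST = { 'd' }
  L → D d E: FIRST = { 'd' }
  L → d L y: FIRST = { 'd' }
Productions for E:
  E → d d y: FIRST = { 'd' }
  E → e d: FIRST = { 'e' }
Productions for D:
  D → L e d: FIRST = { 'd' }
  D → ε: FIRST = { ε }

Conflict for L: L → L d and L → D d E
  Overlap: { 'd' }
Conflict for L: L → L d and L → d L y
  Overlap: { 'd' }
Conflict for L: L → D d E and L → d L y
  Overlap: { 'd' }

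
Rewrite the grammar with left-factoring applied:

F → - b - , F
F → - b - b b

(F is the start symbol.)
Left-factoring transforms A → αβ₁ | αβ₂ into A → αA' and A' → β₁ | β₂
(α is the longest common prefix among the alternatives). Repeat until
no nonterminal has two alternatives with a common prefix.

Round 1: F has alternatives sharing prefix '- b -'. Introduce F': F → - b - F'
  Add: F' → , F
  Add: F' → b b

No remaining common prefixes — done.

Resulting grammar:
F → - b - F'
F' → , F
F' → b b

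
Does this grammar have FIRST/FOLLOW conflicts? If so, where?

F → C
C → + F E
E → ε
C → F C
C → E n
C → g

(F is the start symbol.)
No FIRST/FOLLOW conflicts.

A FIRST/FOLLOW conflict occurs when a non-terminal N has a nullable alternative N → β (β ⇒* ε) and another alternative N → α with FIRST(α) ∩ FOLLOW(N) ≠ ∅: on such a lookahead the parser cannot decide between expanding α and letting N vanish via β.

Nullable non-terminals: E.
E has a nullable alternative but only one production, so nothing to check.

C, F have no nullable alternative, so no FIRST/FOLLOW check is needed there.

No FIRST/FOLLOW conflicts found.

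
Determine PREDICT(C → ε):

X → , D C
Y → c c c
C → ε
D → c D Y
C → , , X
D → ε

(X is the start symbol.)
PREDICT(C → ε) = (FIRST(RHS) \ {ε}) ∪ (FOLLOW(C) if ε ∈ FIRST(RHS), i.e. RHS ⇒* ε)
The right-hand side is ε (FIRST(ε) = { ε }), so the predict set is FOLLOW(C) = { $ }
PREDICT(C → ε) = { $ }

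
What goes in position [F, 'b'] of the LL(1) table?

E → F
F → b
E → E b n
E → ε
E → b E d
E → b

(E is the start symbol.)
To find M[F, 'b'], we find productions for F where 'b' is in the predict set (PREDICT(N → α) = (FIRST(α) \ {ε}) ∪ (FOLLOW(N) if α ⇒* ε)).

F → b: PREDICT = { 'b' }
  'b' is in predict set, so this production goes in M[F, 'b']

M[F, 'b'] = F → b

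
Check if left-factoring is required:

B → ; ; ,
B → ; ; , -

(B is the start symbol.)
Left-factoring is needed when two productions for the same non-terminal
share a common prefix on the right-hand side.

Productions for B:
  B → ; ; ,
  B → ; ; , -

Found common prefix '; ; ,' in productions for B

Answer: Yes, B has productions with common prefix '; ; ,'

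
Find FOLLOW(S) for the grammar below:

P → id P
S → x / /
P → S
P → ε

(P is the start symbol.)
{ $ }

To compute FOLLOW(S), find every occurrence of S on a right-hand side N → α S β: add FIRST(β) \ {ε}, and if β is empty or nullable also add FOLLOW(N). Iterate to a fixed point.

In P → S: S is at the end, add FOLLOW(P)

The FOLLOW sets referred to above (computed the same way, to a fixed point):
  FOLLOW(P) = { $ }

Taking the union: FOLLOW(S) = { $ }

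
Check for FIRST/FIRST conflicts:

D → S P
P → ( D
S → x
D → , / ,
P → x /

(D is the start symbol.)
FIRST sets of the non-terminals at (or reachable through a nullable prefix from) the front of some alternative:
  FIRST(S) = { 'x' }

Productions for D:
  D → S P: FIRST = { 'x' }
  D → , / ,: FIRST = { ',' }
Productions for P:
  P → ( D: FIRST = { '(' }
  P → x /: FIRST = { 'x' }
S has only one production, so no FIRST/FIRST conflict is possible there.

All alternatives of each non-terminal have pairwise disjoint FIRST sets.

Answer: No FIRST/FIRST conflicts.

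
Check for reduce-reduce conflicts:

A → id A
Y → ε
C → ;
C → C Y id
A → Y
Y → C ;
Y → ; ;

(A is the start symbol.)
Yes — I7: [C → ; .] vs [Y → C ; .]

A reduce-reduce conflict occurs when an LR(0) state has two complete items [A → α .] and [B → β .] — both call for a reduction, and with no lookahead the parser cannot choose between them.

Augment with A' → A and build the canonical LR(0) collection (I0 = CLOSURE({[A' → . A]}), then GOTO on every symbol after a dot until no new states appear). It has 11 states:
  I0: { [A → . Y], [A → . id A], [A' → . A], [C → . ;], [C → . C Y id], [Y → . ; ;], [Y → . C ;], [Y → .] }  — shift, reduce
  I1: { [C → ; .], [Y → ; . ;] }  — shift, reduce
  I2: { [A' → A .] }  — accept
  I3: { [C → . ;], [C → . C Y id], [C → C . Y id], [Y → . ; ;], [Y → . C ;], [Y → .], [Y → C . ;] }  — shift, reduce
  I4: { [A → Y .] }  — reduce
  I5: { [A → . Y], [A → . id A], [A → id . A], [C → . ;], [C → . C Y id], [Y → . ; ;], [Y → . C ;], [Y → .] }  — shift, reduce
  I6: { [A → id A .] }  — reduce
  I7: { [C → ; .], [Y → ; . ;], [Y → C ; .] }  — shift, 2 reduces
  I8: { [C → C Y . id] }  — shift
  I9: { [C → C Y id .] }  — reduce
  I10: { [Y → ; ; .] }  — reduce

I7 contains complete items [C → ; .], [Y → C ; .] — reduce-reduce conflict.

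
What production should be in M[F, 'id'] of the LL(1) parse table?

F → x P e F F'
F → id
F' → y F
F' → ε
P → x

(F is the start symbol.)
F → id

To find M[F, 'id'], we find productions for F where 'id' is in the predict set (PREDICT(N → α) = (FIRST(α) \ {ε}) ∪ (FOLLOW(N) if α ⇒* ε)).

F → x P e F F': PREDICT = { 'x' }
F → id: PREDICT = { 'id' }
  'id' is in predict set, so this production goes in M[F, 'id']

M[F, 'id'] = F → id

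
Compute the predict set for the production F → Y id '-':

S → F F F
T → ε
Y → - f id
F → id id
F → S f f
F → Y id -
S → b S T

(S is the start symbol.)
PREDICT(F → Y id '-') = (FIRST(RHS) \ {ε}) ∪ (FOLLOW(F) if ε ∈ FIRST(RHS), i.e. RHS ⇒* ε)
FIRST(Y) = { '-' }
FIRST(Y id '-') = { '-' }
ε ∉ FIRST(Y id '-'), so FOLLOW(F) is not added.
PREDICT(F → Y id '-') = { '-' }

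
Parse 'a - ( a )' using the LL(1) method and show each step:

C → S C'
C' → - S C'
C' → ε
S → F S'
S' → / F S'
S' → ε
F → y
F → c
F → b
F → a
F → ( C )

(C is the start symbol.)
LL(1) parsing maintains a stack (initially the start symbol over $) and the input. At each step: if the stack top is a terminal, match it against the current input token; if it is a non-terminal N, replace it with the RHS of M[N, lookahead] (the unique production whose predict set contains the lookahead).

Stack is shown with the top on the left.

Stack              Input        Action
--------------------------------------
C $                a - ( a ) $  output C → S C'
S C' $             a - ( a ) $  output S → F S'
F S' C' $          a - ( a ) $  output F → a
a S' C' $          a - ( a ) $  match 'a'
S' C' $            - ( a ) $    output S' → ε
C' $               - ( a ) $    output C' → - S C'
- S C' $           - ( a ) $    match '-'
S C' $             ( a ) $      output S → F S'
F S' C' $          ( a ) $      output F → ( C )
( C ) S' C' $      ( a ) $      match '('
C ) S' C' $        a ) $        output C → S C'
S C' ) S' C' $     a ) $        output S → F S'
F S' C' ) S' C' $  a ) $        output F → a
a S' C' ) S' C' $  a ) $        match 'a'
S' C' ) S' C' $    ) $          output S' → ε
C' ) S' C' $       ) $          output C' → ε
) S' C' $          ) $          match ')'
S' C' $            $            output S' → ε
C' $               $            output C' → ε
$                  $            accept

The string is accepted.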